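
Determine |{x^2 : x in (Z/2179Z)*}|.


For prime p, the number of non-zero quadratic residues is (p-1)/2.
= (2179-1)/2
= 1089

1089


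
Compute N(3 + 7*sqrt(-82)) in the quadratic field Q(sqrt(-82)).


N(a + b*sqrt(d)) = a^2 - d*b^2
= (3)^2 - (-82)*(7)^2
= 9 + 4018
= 4027

4027


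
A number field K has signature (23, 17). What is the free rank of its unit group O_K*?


By Dirichlet's unit theorem:
rank = r1 + r2 - 1
= 23 + 17 - 1
= 39

39


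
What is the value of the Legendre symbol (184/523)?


p = 523 is prime, so compute (184/523) with the reciprocity algorithm (Jacobi-symbol steps: pull out 2s via (2/n), flip via reciprocity, reduce):
  pull out 2: (2/523) = -1  (since 523 mod 8 = 3)
  pull out 2: (2/523) = -1  (since 523 mod 8 = 3)
  pull out 2: (2/523) = -1  (since 523 mod 8 = 3)
  reciprocity: (23/523) -> -(523/23)
  reduce: (17/23)
  reciprocity: (17/23) -> +(23/17)
  reduce: (6/17)
  pull out 2: (2/17) = +1  (since 17 mod 8 = 1)
  reciprocity: (3/17) -> +(17/3)
  reduce: (2/3)
  pull out 2: (2/3) = -1  (since 3 mod 8 = 3)
  (1/3) = 1
Product of signs = -1
(184/523) = -1

-1


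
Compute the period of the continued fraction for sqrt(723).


Run the CF algorithm for sqrt(723).
a_0 = floor(sqrt(723)) = 26; set m_0=0, q_0=1.
Recurrence: m' = q*a - m,  q' = (d - m'^2)/q,  a' = floor((a_0 + m')/q').
  step 1: m=26, q=47, a=1
  step 2: m=21, q=6, a=7
  step 3: m=21, q=47, a=1
  step 4: m=26, q=1, a=52
a_4 = 2*a_0 = 52, so the period closes here.
sqrt(723) = [26; 1, 7, 1, 52]
Period length = 4

4


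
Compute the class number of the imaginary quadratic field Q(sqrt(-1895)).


K = Q(sqrt(-1895)). d mod 4 = 1, so D = disc(K) = d = -1895
h(K) equals the number of primitive reduced positive-definite forms (a, b, c) = a*x^2 + b*x*y + c*y^2 with b^2 - 4ac = D,
where reduced means |b| <= a <= c, with b >= 0 whenever |b| = a or a = c, and primitive means gcd(a, b, c) = 1.
Reduced forces 3a^2 <= |D| = 1895, so 1 <= a <= 25; b must have the parity of D, and c = (b^2 - D)/(4a) must be an integer >= a.
Enumerate a = 1..25, b in [-a, a]:
  a=1: (1, 1, 474)  [1]
  a=2: (2, -1, 237), (2, 1, 237)  [2]
  a=3: (3, -1, 158), (3, 1, 158)  [2]
  a=4: (4, -3, 119), (4, 3, 119)  [2]
  a=5: (5, 5, 96)  [1]
  a=6: (6, -5, 80), (6, -1, 79), (6, 1, 79), (6, 5, 80)  [4]
  a=7: (7, -3, 68), (7, 3, 68)  [2]
  a=8: (8, -5, 60), (8, 5, 60)  [2]
  a=9: (9, -7, 54), (9, 7, 54)  [2]
  a=10: (10, -5, 48), (10, 5, 48)  [2]
  a=11: none
  a=12: (12, -11, 42), (12, -5, 40), (12, 5, 40), (12, 11, 42)  [4]
  a=13: (13, -9, 38), (13, 9, 38)  [2]
  a=14: (14, -11, 36), (14, -3, 34), (14, 3, 34), (14, 11, 36)  [4]
  a=15: (15, -5, 32), (15, 5, 32)  [2]
  a=16: (16, -5, 30), (16, 5, 30)  [2]
  a=17: (17, -3, 28), (17, 3, 28)  [2]
  a=18: (18, -11, 28), (18, -7, 27), (18, 7, 27), (18, 11, 28)  [4]
  a=19: (19, -9, 26), (19, 9, 26)  [2]
  a=20: (20, -5, 24), (20, 5, 24)  [2]
  a=21: (21, -17, 26), (21, -11, 24), (21, 11, 24), (21, 17, 26)  [4]
  a=22..25: none
Total reduced forms: 1 + 2 + 2 + 2 + 1 + 4 + 2 + 2 + 2 + 2 + 4 + 2 + 4 + 2 + 2 + 2 + 4 + 2 + 2 + 4 = 48
h = 48

48


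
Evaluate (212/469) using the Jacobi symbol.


Compute (212/469) via quadratic reciprocity:
  pull out 2: (2/469) = -1  (since 469 mod 8 = 5)
  pull out 2: (2/469) = -1  (since 469 mod 8 = 5)
  reciprocity: (53/469) -> +(469/53)
  reduce: (45/53)
  reciprocity: (45/53) -> +(53/45)
  reduce: (8/45)
  pull out 2: (2/45) = -1  (since 45 mod 8 = 5)
  pull out 2: (2/45) = -1  (since 45 mod 8 = 5)
  pull out 2: (2/45) = -1  (since 45 mod 8 = 5)
  (1/45) = 1
Product of signs = -1

-1


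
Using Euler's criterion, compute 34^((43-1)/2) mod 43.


p = 43 is prime and the exponent is (p-1)/2 = 21, so by Euler's criterion 34^21 = (34/43) = +1 or -1 mod 43.
Compute by square-and-multiply:
  21 = 16 + 4 + 1 (binary 10101)
  Repeated squaring mod 43: 34^1 = 34, 34^2 = 38, 34^4 = 25, 34^8 = 23, 34^16 = 13
  34^21 = 34^16 * 34^4 * 34^1 = 13 * 25 * 34 mod 43
    13 * 25 = 325 = 24 mod 43
    24 * 34 = 816 = 42 mod 43
  34^21 = 42 mod 43
Result 42 = p - 1 = -1 mod 43: 34 is a quadratic non-residue mod 43. As a residue in [0, p-1] the value is 42.
34^21 mod 43 = 42

42


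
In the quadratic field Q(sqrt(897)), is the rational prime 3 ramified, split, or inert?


K = Q(sqrt(897)). Since d mod 4 = 1, disc(K) = 897.
Check p | disc: 897 mod 3 = 0.
p divides disc, so p ramifies: (p) = P^2 with e=2, f=1, g=1.
Therefore p is ramified.

ramified


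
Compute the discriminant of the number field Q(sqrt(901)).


For K = Q(sqrt(d)) with d squarefree: disc(K) = d if d = 1 mod 4, and disc(K) = 4d if d = 2 or 3 mod 4.
Here d = 901, and d mod 4 = 1.
d = 1 mod 4 (O_K = Z[(1+sqrt(d))/2]), so disc(K) = d = 901

901


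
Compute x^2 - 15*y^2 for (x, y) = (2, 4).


x^2 - d*y^2
= 2^2 - 15*4^2
= 4 - 240
= -236

-236


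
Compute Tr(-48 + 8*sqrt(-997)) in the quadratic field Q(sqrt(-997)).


Tr(a + b*sqrt(d)) = (a + b*sqrt(d)) + (a - b*sqrt(d)) = 2a
= 2 * (-48)
= -96

-96


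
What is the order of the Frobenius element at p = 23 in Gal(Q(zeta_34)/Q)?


The Frobenius at p in Gal(Q(zeta_n)/Q) = (Z/nZ)* is the class of p, so its order is ord_34(23), the smallest k >= 1 with 23^k = 1 mod 34.
n = 34 = 2 * 17, phi(34) = 16; the order divides phi(n).
Divisors of 16: 1, 2, 4, 8, 16
Repeated squaring mod 34: 23^1 = 23, 23^2 = 19, 23^4 = 21, 23^8 = 33, 23^16 = 1
Test divisors in increasing order:
  k=1: 23^1 = 23 mod 34
  k=2: 23^2 = 19 mod 34
  k=4: 23^4 = 21 mod 34
  k=8: 23^8 = 33 mod 34
  k=16: 23^16 = 1 mod 34  <- first divisor giving 1
Order = 16

16


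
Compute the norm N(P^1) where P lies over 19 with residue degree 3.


N(P^a) = p^(a*f)
= 19^(1*3)
= 19^3
= 6859

6859


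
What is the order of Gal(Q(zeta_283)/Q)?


|Gal(Q(zeta_283)/Q)| = phi(283)
= 282

282


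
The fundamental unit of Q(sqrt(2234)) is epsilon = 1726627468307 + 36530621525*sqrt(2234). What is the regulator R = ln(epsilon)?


epsilon = 1726627468307 + 36530621525*sqrt(2234)
= 3.4533e+12
R = ln(3.4533e+12)
= 28.8703

28.8703


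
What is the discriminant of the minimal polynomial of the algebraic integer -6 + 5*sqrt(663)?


The element -6 + 5*sqrt(663) has minimal polynomial:
x^2 + 12*x - 16539
Discriminant = (12)^2 - 4*(-16539)
= 144 + 66156
= 66300

66300


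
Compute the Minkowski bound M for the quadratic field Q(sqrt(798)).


d = 798, d mod 4 = 2, so disc(K) = 4d = 3192; |disc(K)| = 3192
Real quadratic field, so n = 2, s = r2 = 0, r1 = 2
M = (n!/n^n) * (4/pi)^s * sqrt(|disc(K)|) = (2!/2^2) * (4/pi)^0 * sqrt(3192)
= 0.5 * 1.000000 * 56.497788
= 28.2489

28.2489


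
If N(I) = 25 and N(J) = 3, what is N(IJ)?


N(IJ) = N(I) * N(J)
= 25 * 3
= 75

75


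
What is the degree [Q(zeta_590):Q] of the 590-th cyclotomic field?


The degree equals Euler's totient phi(590).
590 = 2 * 5 * 59
phi(590) = 232

232


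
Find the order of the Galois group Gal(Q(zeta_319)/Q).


|Gal(Q(zeta_319)/Q)| = phi(319)
= 280

280


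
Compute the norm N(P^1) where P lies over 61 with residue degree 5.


N(P^a) = p^(a*f)
= 61^(1*5)
= 61^5
= 844596301

844596301


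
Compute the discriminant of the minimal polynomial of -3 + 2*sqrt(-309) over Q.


The element -3 + 2*sqrt(-309) has minimal polynomial:
x^2 + 6*x + 1245
Discriminant = (6)^2 - 4*(1245)
= 36 - 4980
= -4944

-4944


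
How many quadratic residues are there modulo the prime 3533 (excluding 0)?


For prime p, the number of non-zero quadratic residues is (p-1)/2.
= (3533-1)/2
= 1766

1766


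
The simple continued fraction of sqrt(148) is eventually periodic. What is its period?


Run the CF algorithm for sqrt(148).
a_0 = floor(sqrt(148)) = 12; set m_0=0, q_0=1.
Recurrence: m' = q*a - m,  q' = (d - m'^2)/q,  a' = floor((a_0 + m')/q').
  step 1: m=12, q=4, a=6
  step 2: m=12, q=1, a=24
a_2 = 2*a_0 = 24, so the period closes here.
sqrt(148) = [12; 6, 24]
Period length = 2

2


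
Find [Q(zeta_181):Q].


The degree equals Euler's totient phi(181).
181 = 181
phi(181) = 180

180


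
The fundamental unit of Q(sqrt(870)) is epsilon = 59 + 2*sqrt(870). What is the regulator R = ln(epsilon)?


epsilon = 59 + 2*sqrt(870)
= 117.9915
R = ln(117.9915)
= 4.7706

4.7706


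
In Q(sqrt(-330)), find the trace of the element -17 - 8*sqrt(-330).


Tr(a + b*sqrt(d)) = (a + b*sqrt(d)) + (a - b*sqrt(d)) = 2a
= 2 * (-17)
= -34

-34


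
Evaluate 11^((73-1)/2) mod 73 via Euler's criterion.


p = 73 is prime and the exponent is (p-1)/2 = 36, so by Euler's criterion 11^36 = (11/73) = +1 or -1 mod 73.
Compute by square-and-multiply:
  36 = 32 + 4 (binary 100100)
  Repeated squaring mod 73: 11^1 = 11, 11^2 = 48, 11^4 = 41, 11^8 = 2, 11^16 = 4, 11^32 = 16
  11^36 = 11^32 * 11^4 = 16 * 41 mod 73
    16 * 41 = 656 = 72 mod 73
  11^36 = 72 mod 73
Result 72 = p - 1 = -1 mod 73: 11 is a quadratic non-residue mod 73. As a residue in [0, p-1] the value is 72.
11^36 mod 73 = 72

72


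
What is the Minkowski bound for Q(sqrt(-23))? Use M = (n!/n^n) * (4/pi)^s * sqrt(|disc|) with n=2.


d = -23, d mod 4 = 1, so disc(K) = d = -23; |disc(K)| = 23
Imaginary quadratic field, so n = 2, s = r2 = 1, r1 = 0
M = (n!/n^n) * (4/pi)^s * sqrt(|disc(K)|) = (2!/2^2) * (4/pi)^1 * sqrt(23)
= 0.5 * 1.273240 * 4.795832
= 3.0531

3.0531


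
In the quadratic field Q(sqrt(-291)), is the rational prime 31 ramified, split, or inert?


K = Q(sqrt(-291)). Since d mod 4 = 1, disc(K) = -291.
Check p | disc: -291 mod 31 = 19.
p does not divide disc. Compute Legendre symbol (d/p):
19^((31-1)/2) mod 31 = 1
(d/p) = 1, so p splits: (p) = P*P' with e=1, f=1, g=2.
Therefore p is split.

split


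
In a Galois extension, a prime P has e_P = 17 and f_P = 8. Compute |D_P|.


|D_P| = e * f
= 17 * 8
= 136

136


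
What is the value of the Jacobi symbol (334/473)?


Compute (334/473) via quadratic reciprocity:
  pull out 2: (2/473) = +1  (since 473 mod 8 = 1)
  reciprocity: (167/473) -> +(473/167)
  reduce: (139/167)
  reciprocity: (139/167) -> -(167/139)
  reduce: (28/139)
  pull out 2: (2/139) = -1  (since 139 mod 8 = 3)
  pull out 2: (2/139) = -1  (since 139 mod 8 = 3)
  reciprocity: (7/139) -> -(139/7)
  reduce: (6/7)
  pull out 2: (2/7) = +1  (since 7 mod 8 = 7)
  reciprocity: (3/7) -> -(7/3)
  reduce: (1/3)
  (1/3) = 1
Product of signs = -1

-1


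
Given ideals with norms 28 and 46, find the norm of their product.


N(IJ) = N(I) * N(J)
= 28 * 46
= 1288

1288


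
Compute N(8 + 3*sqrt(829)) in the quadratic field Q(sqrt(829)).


N(a + b*sqrt(d)) = a^2 - d*b^2
= (8)^2 - (829)*(3)^2
= 64 - 7461
= -7397

-7397


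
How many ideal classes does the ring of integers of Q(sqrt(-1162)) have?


K = Q(sqrt(-1162)). d mod 4 = 2, so D = disc(K) = 4d = -4648
h(K) equals the number of primitive reduced positive-definite forms (a, b, c) = a*x^2 + b*x*y + c*y^2 with b^2 - 4ac = D,
where reduced means |b| <= a <= c, with b >= 0 whenever |b| = a or a = c, and primitive means gcd(a, b, c) = 1.
Reduced forces 3a^2 <= |D| = 4648, so 1 <= a <= 39; b must have the parity of D, and c = (b^2 - D)/(4a) must be an integer >= a.
Enumerate a = 1..39, b in [-a, a]:
  a=1: (1, 0, 1162)  [1]
  a=2: (2, 0, 581)  [1]
  a=3..6: none
  a=7: (7, 0, 166)  [1]
  a=8..10: none
  a=11: (11, -4, 106), (11, 4, 106)  [2]
  a=12..13: none
  a=14: (14, 0, 83)  [1]
  a=15..18: none
  a=19: (19, -8, 62), (19, 8, 62)  [2]
  a=20..21: none
  a=22: (22, -4, 53), (22, 4, 53)  [2]
  a=23..30: none
  a=31: (31, -8, 38), (31, 8, 38)  [2]
  a=32..39: none
Total reduced forms: 1 + 1 + 1 + 2 + 1 + 2 + 2 + 2 = 12
h = 12

12


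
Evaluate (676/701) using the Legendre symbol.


p = 701 is prime, so compute (676/701) with the reciprocity algorithm (Jacobi-symbol steps: pull out 2s via (2/n), flip via reciprocity, reduce):
  pull out 2: (2/701) = -1  (since 701 mod 8 = 5)
  pull out 2: (2/701) = -1  (since 701 mod 8 = 5)
  reciprocity: (169/701) -> +(701/169)
  reduce: (25/169)
  reciprocity: (25/169) -> +(169/25)
  reduce: (19/25)
  reciprocity: (19/25) -> +(25/19)
  reduce: (6/19)
  pull out 2: (2/19) = -1  (since 19 mod 8 = 3)
  reciprocity: (3/19) -> -(19/3)
  reduce: (1/3)
  (1/3) = 1
Product of signs = 1
(676/701) = 1

1


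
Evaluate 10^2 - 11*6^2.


x^2 - d*y^2
= 10^2 - 11*6^2
= 100 - 396
= -296

-296


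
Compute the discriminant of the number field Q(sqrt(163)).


For K = Q(sqrt(d)) with d squarefree: disc(K) = d if d = 1 mod 4, and disc(K) = 4d if d = 2 or 3 mod 4.
Here d = 163, and d mod 4 = 3.
d = 3 mod 4, not 1 (O_K = Z[sqrt(d)]), so disc(K) = 4d = 4 * (163) = 652

652


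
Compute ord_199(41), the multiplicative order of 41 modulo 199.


We want ord_199(41), the smallest k >= 1 with 41^k = 1 mod 199.
n = 199 = 199, phi(199) = 198; the order divides phi(n).
Divisors of 198: 1, 2, 3, 6, 9, 11, 18, 22, 33, 66, 99, 198
Repeated squaring mod 199: 41^1 = 41, 41^2 = 89, 41^4 = 160, 41^8 = 128, 41^16 = 66, 41^32 = 177, 41^64 = 86, 41^128 = 33
Test divisors in increasing order:
  k=1: 41^1 = 41 mod 199
  k=2: 41^2 = 89 mod 199
  k=3: 41^3 = 89 * 41 = 67 mod 199
  k=6: 41^6 = 160 * 89 = 111 mod 199
  k=9: 41^9 = 128 * 41 = 74 mod 199
  k=11: 41^11 = 128 * 89 * 41 = 19 mod 199
  k=18: 41^18 = 66 * 89 = 103 mod 199
  k=22: 41^22 = 66 * 160 * 89 = 162 mod 199
  k=33: 41^33 = 177 * 41 = 93 mod 199
  k=66: 41^66 = 86 * 89 = 92 mod 199
  k=99: 41^99 = 86 * 177 * 89 * 41 = 198 mod 199
  k=198: 41^198 = 33 * 86 * 160 * 89 = 1 mod 199  <- first divisor giving 1
Order = 198

198


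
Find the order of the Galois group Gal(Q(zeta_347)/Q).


|Gal(Q(zeta_347)/Q)| = phi(347)
= 346

346


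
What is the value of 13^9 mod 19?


p = 19 is prime and the exponent is (p-1)/2 = 9, so by Euler's criterion 13^9 = (13/19) = +1 or -1 mod 19.
Compute by square-and-multiply:
  9 = 8 + 1 (binary 1001)
  Repeated squaring mod 19: 13^1 = 13, 13^2 = 17, 13^4 = 4, 13^8 = 16
  13^9 = 13^8 * 13^1 = 16 * 13 mod 19
    16 * 13 = 208 = 18 mod 19
  13^9 = 18 mod 19
Result 18 = p - 1 = -1 mod 19: 13 is a quadratic non-residue mod 19. As a residue in [0, p-1] the value is 18.
13^9 mod 19 = 18

18


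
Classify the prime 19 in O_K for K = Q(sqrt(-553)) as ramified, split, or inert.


K = Q(sqrt(-553)). Since d mod 4 = 3, disc(K) = -2212.
Check p | disc: -2212 mod 19 = 11.
p does not divide disc. Compute Legendre symbol (d/p):
17^((19-1)/2) mod 19 = 1
(d/p) = 1, so p splits: (p) = P*P' with e=1, f=1, g=2.
Therefore p is split.

split


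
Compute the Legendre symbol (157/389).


p = 389 is prime, so compute (157/389) with the reciprocity algorithm (Jacobi-symbol steps: pull out 2s via (2/n), flip via reciprocity, reduce):
  reciprocity: (157/389) -> +(389/157)
  reduce: (75/157)
  reciprocity: (75/157) -> +(157/75)
  reduce: (7/75)
  reciprocity: (7/75) -> -(75/7)
  reduce: (5/7)
  reciprocity: (5/7) -> +(7/5)
  reduce: (2/5)
  pull out 2: (2/5) = -1  (since 5 mod 8 = 5)
  (1/5) = 1
Product of signs = 1
(157/389) = 1

1


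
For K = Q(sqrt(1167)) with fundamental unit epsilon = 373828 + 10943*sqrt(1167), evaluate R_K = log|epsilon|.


epsilon = 373828 + 10943*sqrt(1167)
= 747656.0000
R = ln(747656.0000)
= 13.5247

13.5247


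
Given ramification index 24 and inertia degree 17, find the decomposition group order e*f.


|D_P| = e * f
= 24 * 17
= 408

408


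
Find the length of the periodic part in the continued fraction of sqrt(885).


Run the CF algorithm for sqrt(885).
a_0 = floor(sqrt(885)) = 29; set m_0=0, q_0=1.
Recurrence: m' = q*a - m,  q' = (d - m'^2)/q,  a' = floor((a_0 + m')/q').
  step 1: m=29, q=44, a=1
  step 2: m=15, q=15, a=2
  step 3: m=15, q=44, a=1
  step 4: m=29, q=1, a=58
a_4 = 2*a_0 = 58, so the period closes here.
sqrt(885) = [29; 1, 2, 1, 58]
Period length = 4

4


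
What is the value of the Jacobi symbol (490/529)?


Compute (490/529) via quadratic reciprocity:
  pull out 2: (2/529) = +1  (since 529 mod 8 = 1)
  reciprocity: (245/529) -> +(529/245)
  reduce: (39/245)
  reciprocity: (39/245) -> +(245/39)
  reduce: (11/39)
  reciprocity: (11/39) -> -(39/11)
  reduce: (6/11)
  pull out 2: (2/11) = -1  (since 11 mod 8 = 3)
  reciprocity: (3/11) -> -(11/3)
  reduce: (2/3)
  pull out 2: (2/3) = -1  (since 3 mod 8 = 3)
  (1/3) = 1
Product of signs = 1

1


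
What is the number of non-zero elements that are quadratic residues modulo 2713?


For prime p, the number of non-zero quadratic residues is (p-1)/2.
= (2713-1)/2
= 1356

1356


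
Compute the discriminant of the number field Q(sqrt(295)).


For K = Q(sqrt(d)) with d squarefree: disc(K) = d if d = 1 mod 4, and disc(K) = 4d if d = 2 or 3 mod 4.
Here d = 295, and d mod 4 = 3.
d = 3 mod 4, not 1 (O_K = Z[sqrt(d)]), so disc(K) = 4d = 4 * (295) = 1180

1180


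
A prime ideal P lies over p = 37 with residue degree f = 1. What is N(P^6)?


N(P^a) = p^(a*f)
= 37^(6*1)
= 37^6
= 2565726409

2565726409


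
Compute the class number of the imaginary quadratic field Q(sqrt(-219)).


K = Q(sqrt(-219)). d mod 4 = 1, so D = disc(K) = d = -219
h(K) equals the number of primitive reduced positive-definite forms (a, b, c) = a*x^2 + b*x*y + c*y^2 with b^2 - 4ac = D,
where reduced means |b| <= a <= c, with b >= 0 whenever |b| = a or a = c, and primitive means gcd(a, b, c) = 1.
Reduced forces 3a^2 <= |D| = 219, so 1 <= a <= 8; b must have the parity of D, and c = (b^2 - D)/(4a) must be an integer >= a.
Enumerate a = 1..8, b in [-a, a]:
  a=1: (1, 1, 55)  [1]
  a=2: none
  a=3: (3, 3, 19)  [1]
  a=4: none
  a=5: (5, -1, 11), (5, 1, 11)  [2]
  a=6..8: none
Total reduced forms: 1 + 1 + 2 = 4
h = 4

4


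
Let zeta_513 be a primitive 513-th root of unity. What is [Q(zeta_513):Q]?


The degree equals Euler's totient phi(513).
513 = 3^3 * 19
phi(513) = 324

324


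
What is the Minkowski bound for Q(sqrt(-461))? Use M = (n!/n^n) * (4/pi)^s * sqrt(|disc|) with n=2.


d = -461, d mod 4 = 3, so disc(K) = 4d = -1844; |disc(K)| = 1844
Imaginary quadratic field, so n = 2, s = r2 = 1, r1 = 0
M = (n!/n^n) * (4/pi)^s * sqrt(|disc(K)|) = (2!/2^2) * (4/pi)^1 * sqrt(1844)
= 0.5 * 1.273240 * 42.941821
= 27.3376

27.3376


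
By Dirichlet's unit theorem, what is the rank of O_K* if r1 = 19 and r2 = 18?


By Dirichlet's unit theorem:
rank = r1 + r2 - 1
= 19 + 18 - 1
= 36

36


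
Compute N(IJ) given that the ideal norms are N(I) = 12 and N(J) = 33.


N(IJ) = N(I) * N(J)
= 12 * 33
= 396

396


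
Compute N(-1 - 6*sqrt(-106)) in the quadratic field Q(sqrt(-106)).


N(a + b*sqrt(d)) = a^2 - d*b^2
= (-1)^2 - (-106)*(-6)^2
= 1 + 3816
= 3817

3817


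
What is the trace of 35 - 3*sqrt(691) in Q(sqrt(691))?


Tr(a + b*sqrt(d)) = (a + b*sqrt(d)) + (a - b*sqrt(d)) = 2a
= 2 * (35)
= 70

70


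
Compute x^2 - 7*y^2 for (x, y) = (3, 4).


x^2 - d*y^2
= 3^2 - 7*4^2
= 9 - 112
= -103

-103


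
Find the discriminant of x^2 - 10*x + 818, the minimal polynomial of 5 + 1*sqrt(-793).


The element 5 + 1*sqrt(-793) has minimal polynomial:
x^2 - 10*x + 818
Discriminant = (-10)^2 - 4*(818)
= 100 - 3272
= -3172

-3172


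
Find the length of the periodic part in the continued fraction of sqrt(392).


Run the CF algorithm for sqrt(392).
a_0 = floor(sqrt(392)) = 19; set m_0=0, q_0=1.
Recurrence: m' = q*a - m,  q' = (d - m'^2)/q,  a' = floor((a_0 + m')/q').
  step 1: m=19, q=31, a=1
  step 2: m=12, q=8, a=3
  step 3: m=12, q=31, a=1
  step 4: m=19, q=1, a=38
a_4 = 2*a_0 = 38, so the period closes here.
sqrt(392) = [19; 1, 3, 1, 38]
Period length = 4

4


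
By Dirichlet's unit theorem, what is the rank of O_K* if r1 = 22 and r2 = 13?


By Dirichlet's unit theorem:
rank = r1 + r2 - 1
= 22 + 13 - 1
= 34

34


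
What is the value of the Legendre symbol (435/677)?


p = 677 is prime, so compute (435/677) with the reciprocity algorithm (Jacobi-symbol steps: pull out 2s via (2/n), flip via reciprocity, reduce):
  reciprocity: (435/677) -> +(677/435)
  reduce: (242/435)
  pull out 2: (2/435) = -1  (since 435 mod 8 = 3)
  reciprocity: (121/435) -> +(435/121)
  reduce: (72/121)
  pull out 2: (2/121) = +1  (since 121 mod 8 = 1)
  pull out 2: (2/121) = +1  (since 121 mod 8 = 1)
  pull out 2: (2/121) = +1  (since 121 mod 8 = 1)
  reciprocity: (9/121) -> +(121/9)
  reduce: (4/9)
  pull out 2: (2/9) = +1  (since 9 mod 8 = 1)
  pull out 2: (2/9) = +1  (since 9 mod 8 = 1)
  (1/9) = 1
Product of signs = -1
(435/677) = -1

-1


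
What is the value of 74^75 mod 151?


p = 151 is prime and the exponent is (p-1)/2 = 75, so by Euler's criterion 74^75 = (74/151) = +1 or -1 mod 151.
Compute by square-and-multiply:
  75 = 64 + 8 + 2 + 1 (binary 1001011)
  Repeated squaring mod 151: 74^1 = 74, 74^2 = 40, 74^4 = 90, 74^8 = 97, 74^16 = 47, 74^32 = 95, 74^64 = 116
  74^75 = 74^64 * 74^8 * 74^2 * 74^1 = 116 * 97 * 40 * 74 mod 151
    116 * 97 = 11252 = 78 mod 151
    78 * 40 = 3120 = 100 mod 151
    100 * 74 = 7400 = 1 mod 151
  74^75 = 1 mod 151
Result 1: 74 is a quadratic residue mod 151.
74^75 mod 151 = 1

1


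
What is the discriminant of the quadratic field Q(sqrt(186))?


For K = Q(sqrt(d)) with d squarefree: disc(K) = d if d = 1 mod 4, and disc(K) = 4d if d = 2 or 3 mod 4.
Here d = 186, and d mod 4 = 2.
d = 2 mod 4, not 1 (O_K = Z[sqrt(d)]), so disc(K) = 4d = 4 * (186) = 744

744


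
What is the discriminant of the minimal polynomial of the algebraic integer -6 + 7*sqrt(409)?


The element -6 + 7*sqrt(409) has minimal polynomial:
x^2 + 12*x - 20005
Discriminant = (12)^2 - 4*(-20005)
= 144 + 80020
= 80164

80164


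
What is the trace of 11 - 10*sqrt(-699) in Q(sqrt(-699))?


Tr(a + b*sqrt(d)) = (a + b*sqrt(d)) + (a - b*sqrt(d)) = 2a
= 2 * (11)
= 22

22


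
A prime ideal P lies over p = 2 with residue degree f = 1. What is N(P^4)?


N(P^a) = p^(a*f)
= 2^(4*1)
= 2^4
= 16

16


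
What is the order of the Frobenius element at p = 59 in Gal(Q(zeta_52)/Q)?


The Frobenius at p in Gal(Q(zeta_n)/Q) = (Z/nZ)* is the class of p, so its order is ord_52(59), the smallest k >= 1 with 59^k = 1 mod 52.
n = 52 = 2^2 * 13, phi(52) = 24; the order divides phi(n).
Divisors of 24: 1, 2, 3, 4, 6, 8, 12, 24
Repeated squaring mod 52: 59^1 = 7, 59^2 = 49, 59^4 = 9, 59^8 = 29, 59^16 = 9
Test divisors in increasing order:
  k=1: 59^1 = 7 mod 52
  k=2: 59^2 = 49 mod 52
  k=3: 59^3 = 49 * 7 = 31 mod 52
  k=4: 59^4 = 9 mod 52
  k=6: 59^6 = 9 * 49 = 25 mod 52
  k=8: 59^8 = 29 mod 52
  k=12: 59^12 = 29 * 9 = 1 mod 52  <- first divisor giving 1
Order = 12

12


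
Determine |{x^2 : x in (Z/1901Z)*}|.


For prime p, the number of non-zero quadratic residues is (p-1)/2.
= (1901-1)/2
= 950

950


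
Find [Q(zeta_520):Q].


The degree equals Euler's totient phi(520).
520 = 2^3 * 5 * 13
phi(520) = 192

192


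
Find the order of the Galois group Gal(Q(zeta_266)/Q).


|Gal(Q(zeta_266)/Q)| = phi(266)
= 108

108


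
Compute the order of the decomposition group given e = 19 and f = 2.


|D_P| = e * f
= 19 * 2
= 38

38


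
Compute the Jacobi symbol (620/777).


Compute (620/777) via quadratic reciprocity:
  pull out 2: (2/777) = +1  (since 777 mod 8 = 1)
  pull out 2: (2/777) = +1  (since 777 mod 8 = 1)
  reciprocity: (155/777) -> +(777/155)
  reduce: (2/155)
  pull out 2: (2/155) = -1  (since 155 mod 8 = 3)
  (1/155) = 1
Product of signs = -1

-1


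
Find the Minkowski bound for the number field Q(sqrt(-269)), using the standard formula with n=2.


d = -269, d mod 4 = 3, so disc(K) = 4d = -1076; |disc(K)| = 1076
Imaginary quadratic field, so n = 2, s = r2 = 1, r1 = 0
M = (n!/n^n) * (4/pi)^s * sqrt(|disc(K)|) = (2!/2^2) * (4/pi)^1 * sqrt(1076)
= 0.5 * 1.273240 * 32.802439
= 20.8827

20.8827


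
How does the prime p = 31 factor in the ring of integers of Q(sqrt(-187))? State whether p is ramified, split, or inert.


K = Q(sqrt(-187)). Since d mod 4 = 1, disc(K) = -187.
Check p | disc: -187 mod 31 = 30.
p does not divide disc. Compute Legendre symbol (d/p):
30^((31-1)/2) mod 31 = -1
(d/p) = -1, so p is inert: (p) stays prime with e=1, f=2, g=1.
Therefore p is inert.

inert


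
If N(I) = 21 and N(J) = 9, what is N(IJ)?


N(IJ) = N(I) * N(J)
= 21 * 9
= 189

189


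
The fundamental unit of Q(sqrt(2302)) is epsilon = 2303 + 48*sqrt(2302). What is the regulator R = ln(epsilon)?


epsilon = 2303 + 48*sqrt(2302)
= 4605.9998
R = ln(4605.9998)
= 8.4351

8.4351


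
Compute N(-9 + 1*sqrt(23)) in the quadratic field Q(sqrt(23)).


N(a + b*sqrt(d)) = a^2 - d*b^2
= (-9)^2 - (23)*(1)^2
= 81 - 23
= 58

58


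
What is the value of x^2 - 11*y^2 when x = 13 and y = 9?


x^2 - d*y^2
= 13^2 - 11*9^2
= 169 - 891
= -722

-722


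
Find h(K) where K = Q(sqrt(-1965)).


K = Q(sqrt(-1965)). d mod 4 = 3, so D = disc(K) = 4d = -7860
h(K) equals the number of primitive reduced positive-definite forms (a, b, c) = a*x^2 + b*x*y + c*y^2 with b^2 - 4ac = D,
where reduced means |b| <= a <= c, with b >= 0 whenever |b| = a or a = c, and primitive means gcd(a, b, c) = 1.
Reduced forces 3a^2 <= |D| = 7860, so 1 <= a <= 51; b must have the parity of D, and c = (b^2 - D)/(4a) must be an integer >= a.
Enumerate a = 1..51, b in [-a, a]:
  a=1: (1, 0, 1965)  [1]
  a=2: (2, 2, 983)  [1]
  a=3: (3, 0, 655)  [1]
  a=4: none
  a=5: (5, 0, 393)  [1]
  a=6: (6, 6, 329)  [1]
  a=7: (7, -6, 282), (7, 6, 282)  [2]
  a=8..9: none
  a=10: (10, 10, 199)  [1]
  a=11: (11, -4, 179), (11, 4, 179)  [2]
  a=12..13: none
  a=14: (14, -6, 141), (14, 6, 141)  [2]
  a=15: (15, 0, 131)  [1]
  a=16..18: none
  a=19: (19, -14, 106), (19, 14, 106)  [2]
  a=20: none
  a=21: (21, -6, 94), (21, 6, 94)  [2]
  a=22: (22, -18, 93), (22, 18, 93)  [2]
  a=23: (23, -12, 87), (23, 12, 87)  [2]
  a=24..28: none
  a=29: (29, -12, 69), (29, 12, 69)  [2]
  a=30: (30, 30, 73)  [1]
  a=31: (31, -18, 66), (31, 18, 66)  [2]
  a=32: none
  a=33: (33, -18, 62), (33, 18, 62)  [2]
  a=34: none
  a=35: (35, -20, 59), (35, 20, 59)  [2]
  a=36: none
  a=37: (37, -24, 57), (37, 24, 57)  [2]
  a=38: (38, -14, 53), (38, 14, 53)  [2]
  a=39..41: none
  a=42: (42, -6, 47), (42, 6, 47)  [2]
  a=43: (43, -40, 55), (43, 40, 55)  [2]
  a=44..45: none
  a=46: (46, -34, 49), (46, 34, 49)  [2]
  a=47..51: none
Total reduced forms: 1 + 1 + 1 + 1 + 1 + 2 + 1 + 2 + 2 + 1 + 2 + 2 + 2 + 2 + 2 + 1 + 2 + 2 + 2 + 2 + 2 + 2 + 2 + 2 = 40
h = 40

40


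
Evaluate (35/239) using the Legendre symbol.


p = 239 is prime, so compute (35/239) with the reciprocity algorithm (Jacobi-symbol steps: pull out 2s via (2/n), flip via reciprocity, reduce):
  reciprocity: (35/239) -> -(239/35)
  reduce: (29/35)
  reciprocity: (29/35) -> +(35/29)
  reduce: (6/29)
  pull out 2: (2/29) = -1  (since 29 mod 8 = 5)
  reciprocity: (3/29) -> +(29/3)
  reduce: (2/3)
  pull out 2: (2/3) = -1  (since 3 mod 8 = 3)
  (1/3) = 1
Product of signs = -1
(35/239) = -1

-1


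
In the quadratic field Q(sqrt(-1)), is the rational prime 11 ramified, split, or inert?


K = Q(sqrt(-1)). Since d mod 4 = 3, disc(K) = -4.
Check p | disc: -4 mod 11 = 7.
p does not divide disc. Compute Legendre symbol (d/p):
10^((11-1)/2) mod 11 = -1
(d/p) = -1, so p is inert: (p) stays prime with e=1, f=2, g=1.
Therefore p is inert.

inert


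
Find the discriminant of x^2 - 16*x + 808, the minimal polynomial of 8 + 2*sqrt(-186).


The element 8 + 2*sqrt(-186) has minimal polynomial:
x^2 - 16*x + 808
Discriminant = (-16)^2 - 4*(808)
= 256 - 3232
= -2976

-2976


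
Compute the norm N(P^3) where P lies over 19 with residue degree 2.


N(P^a) = p^(a*f)
= 19^(3*2)
= 19^6
= 47045881

47045881


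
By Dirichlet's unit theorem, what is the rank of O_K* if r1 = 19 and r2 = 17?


By Dirichlet's unit theorem:
rank = r1 + r2 - 1
= 19 + 17 - 1
= 35

35


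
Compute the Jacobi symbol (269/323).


Compute (269/323) via quadratic reciprocity:
  reciprocity: (269/323) -> +(323/269)
  reduce: (54/269)
  pull out 2: (2/269) = -1  (since 269 mod 8 = 5)
  reciprocity: (27/269) -> +(269/27)
  reduce: (26/27)
  pull out 2: (2/27) = -1  (since 27 mod 8 = 3)
  reciprocity: (13/27) -> +(27/13)
  reduce: (1/13)
  (1/13) = 1
Product of signs = 1

1


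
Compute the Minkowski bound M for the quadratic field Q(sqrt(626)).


d = 626, d mod 4 = 2, so disc(K) = 4d = 2504; |disc(K)| = 2504
Real quadratic field, so n = 2, s = r2 = 0, r1 = 2
M = (n!/n^n) * (4/pi)^s * sqrt(|disc(K)|) = (2!/2^2) * (4/pi)^0 * sqrt(2504)
= 0.5 * 1.000000 * 50.039984
= 25.0200

25.0200


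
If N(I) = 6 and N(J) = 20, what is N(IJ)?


N(IJ) = N(I) * N(J)
= 6 * 20
= 120

120


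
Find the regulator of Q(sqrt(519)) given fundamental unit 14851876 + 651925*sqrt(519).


epsilon = 14851876 + 651925*sqrt(519)
= 2.9704e+07
R = ln(2.9704e+07)
= 17.2068

17.2068


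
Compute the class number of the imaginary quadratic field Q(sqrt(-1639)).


K = Q(sqrt(-1639)). d mod 4 = 1, so D = disc(K) = d = -1639
h(K) equals the number of primitive reduced positive-definite forms (a, b, c) = a*x^2 + b*x*y + c*y^2 with b^2 - 4ac = D,
where reduced means |b| <= a <= c, with b >= 0 whenever |b| = a or a = c, and primitive means gcd(a, b, c) = 1.
Reduced forces 3a^2 <= |D| = 1639, so 1 <= a <= 23; b must have the parity of D, and c = (b^2 - D)/(4a) must be an integer >= a.
Enumerate a = 1..23, b in [-a, a]:
  a=1: (1, 1, 410)  [1]
  a=2: (2, -1, 205), (2, 1, 205)  [2]
  a=3: none
  a=4: (4, -3, 103), (4, 3, 103)  [2]
  a=5: (5, -1, 82), (5, 1, 82)  [2]
  a=6..7: none
  a=8: (8, -5, 52), (8, 5, 52)  [2]
  a=9: none
  a=10: (10, -9, 43), (10, -1, 41), (10, 1, 41), (10, 9, 43)  [4]
  a=11: (11, 11, 40)  [1]
  a=12: none
  a=13: (13, -5, 32), (13, 5, 32)  [2]
  a=14..15: none
  a=16: (16, -5, 26), (16, 5, 26)  [2]
  a=17..19: none
  a=20: (20, -19, 25), (20, -11, 22), (20, 11, 22), (20, 19, 25)  [4]
  a=21..23: none
Total reduced forms: 1 + 2 + 2 + 2 + 2 + 4 + 1 + 2 + 2 + 4 = 22
h = 22

22


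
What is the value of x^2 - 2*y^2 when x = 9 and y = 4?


x^2 - d*y^2
= 9^2 - 2*4^2
= 81 - 32
= 49

49


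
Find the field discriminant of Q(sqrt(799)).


For K = Q(sqrt(d)) with d squarefree: disc(K) = d if d = 1 mod 4, and disc(K) = 4d if d = 2 or 3 mod 4.
Here d = 799, and d mod 4 = 3.
d = 3 mod 4, not 1 (O_K = Z[sqrt(d)]), so disc(K) = 4d = 4 * (799) = 3196

3196


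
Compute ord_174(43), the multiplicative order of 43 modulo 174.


We want ord_174(43), the smallest k >= 1 with 43^k = 1 mod 174.
n = 174 = 2 * 3 * 29, phi(174) = 56; the order divides phi(n).
Divisors of 56: 1, 2, 4, 7, 8, 14, 28, 56
Repeated squaring mod 174: 43^1 = 43, 43^2 = 109, 43^4 = 49, 43^8 = 139, 43^16 = 7, 43^32 = 49
Test divisors in increasing order:
  k=1: 43^1 = 43 mod 174
  k=2: 43^2 = 109 mod 174
  k=4: 43^4 = 49 mod 174
  k=7: 43^7 = 49 * 109 * 43 = 157 mod 174
  k=8: 43^8 = 139 mod 174
  k=14: 43^14 = 139 * 49 * 109 = 115 mod 174
  k=28: 43^28 = 7 * 139 * 49 = 1 mod 174  <- first divisor giving 1
Order = 28

28


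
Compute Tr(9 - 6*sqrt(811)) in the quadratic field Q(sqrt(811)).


Tr(a + b*sqrt(d)) = (a + b*sqrt(d)) + (a - b*sqrt(d)) = 2a
= 2 * (9)
= 18

18


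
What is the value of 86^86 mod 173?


p = 173 is prime and the exponent is (p-1)/2 = 86, so by Euler's criterion 86^86 = (86/173) = +1 or -1 mod 173.
Compute by square-and-multiply:
  86 = 64 + 16 + 4 + 2 (binary 1010110)
  Repeated squaring mod 173: 86^1 = 86, 86^2 = 130, 86^4 = 119, 86^8 = 148, 86^16 = 106, 86^32 = 164, 86^64 = 81
  86^86 = 86^64 * 86^16 * 86^4 * 86^2 = 81 * 106 * 119 * 130 mod 173
    81 * 106 = 8586 = 109 mod 173
    109 * 119 = 12971 = 169 mod 173
    169 * 130 = 21970 = 172 mod 173
  86^86 = 172 mod 173
Result 172 = p - 1 = -1 mod 173: 86 is a quadratic non-residue mod 173. As a residue in [0, p-1] the value is 172.
86^86 mod 173 = 172

172


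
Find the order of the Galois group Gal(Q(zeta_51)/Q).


|Gal(Q(zeta_51)/Q)| = phi(51)
= 32

32


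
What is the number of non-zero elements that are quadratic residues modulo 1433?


For prime p, the number of non-zero quadratic residues is (p-1)/2.
= (1433-1)/2
= 716

716


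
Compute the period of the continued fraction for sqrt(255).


Run the CF algorithm for sqrt(255).
a_0 = floor(sqrt(255)) = 15; set m_0=0, q_0=1.
Recurrence: m' = q*a - m,  q' = (d - m'^2)/q,  a' = floor((a_0 + m')/q').
  step 1: m=15, q=30, a=1
  step 2: m=15, q=1, a=30
a_2 = 2*a_0 = 30, so the period closes here.
sqrt(255) = [15; 1, 30]
Period length = 2

2


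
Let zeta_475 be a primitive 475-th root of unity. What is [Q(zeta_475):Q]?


The degree equals Euler's totient phi(475).
475 = 5^2 * 19
phi(475) = 360

360


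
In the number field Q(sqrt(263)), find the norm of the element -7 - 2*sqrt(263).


N(a + b*sqrt(d)) = a^2 - d*b^2
= (-7)^2 - (263)*(-2)^2
= 49 - 1052
= -1003

-1003


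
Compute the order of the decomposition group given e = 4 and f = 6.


|D_P| = e * f
= 4 * 6
= 24

24


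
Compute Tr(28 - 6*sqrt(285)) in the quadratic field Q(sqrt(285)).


Tr(a + b*sqrt(d)) = (a + b*sqrt(d)) + (a - b*sqrt(d)) = 2a
= 2 * (28)
= 56

56


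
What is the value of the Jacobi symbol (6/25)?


Compute (6/25) via quadratic reciprocity:
  pull out 2: (2/25) = +1  (since 25 mod 8 = 1)
  reciprocity: (3/25) -> +(25/3)
  reduce: (1/3)
  (1/3) = 1
Product of signs = 1

1


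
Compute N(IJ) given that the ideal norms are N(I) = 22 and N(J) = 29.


N(IJ) = N(I) * N(J)
= 22 * 29
= 638

638


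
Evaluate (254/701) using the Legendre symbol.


p = 701 is prime, so compute (254/701) with the reciprocity algorithm (Jacobi-symbol steps: pull out 2s via (2/n), flip via reciprocity, reduce):
  pull out 2: (2/701) = -1  (since 701 mod 8 = 5)
  reciprocity: (127/701) -> +(701/127)
  reduce: (66/127)
  pull out 2: (2/127) = +1  (since 127 mod 8 = 7)
  reciprocity: (33/127) -> +(127/33)
  reduce: (28/33)
  pull out 2: (2/33) = +1  (since 33 mod 8 = 1)
  pull out 2: (2/33) = +1  (since 33 mod 8 = 1)
  reciprocity: (7/33) -> +(33/7)
  reduce: (5/7)
  reciprocity: (5/7) -> +(7/5)
  reduce: (2/5)
  pull out 2: (2/5) = -1  (since 5 mod 8 = 5)
  (1/5) = 1
Product of signs = 1
(254/701) = 1

1


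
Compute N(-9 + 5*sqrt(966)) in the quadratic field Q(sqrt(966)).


N(a + b*sqrt(d)) = a^2 - d*b^2
= (-9)^2 - (966)*(5)^2
= 81 - 24150
= -24069

-24069


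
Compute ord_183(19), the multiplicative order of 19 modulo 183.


We want ord_183(19), the smallest k >= 1 with 19^k = 1 mod 183.
n = 183 = 3 * 61, phi(183) = 120; the order divides phi(n).
Divisors of 120: 1, 2, 3, 4, 5, 6, 8, 10, 12, 15, 20, 24, 30, 40, 60, 120
Repeated squaring mod 183: 19^1 = 19, 19^2 = 178, 19^4 = 25, 19^8 = 76, 19^16 = 103, 19^32 = 178, 19^64 = 25
Test divisors in increasing order:
  k=1: 19^1 = 19 mod 183
  k=2: 19^2 = 178 mod 183
  k=3: 19^3 = 178 * 19 = 88 mod 183
  k=4: 19^4 = 25 mod 183
  k=5: 19^5 = 25 * 19 = 109 mod 183
  k=6: 19^6 = 25 * 178 = 58 mod 183
  k=8: 19^8 = 76 mod 183
  k=10: 19^10 = 76 * 178 = 169 mod 183
  k=12: 19^12 = 76 * 25 = 70 mod 183
  k=15: 19^15 = 76 * 25 * 178 * 19 = 121 mod 183
  k=20: 19^20 = 103 * 25 = 13 mod 183
  k=24: 19^24 = 103 * 76 = 142 mod 183
  k=30: 19^30 = 103 * 76 * 25 * 178 = 1 mod 183  <- first divisor giving 1
Order = 30

30


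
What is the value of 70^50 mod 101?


p = 101 is prime and the exponent is (p-1)/2 = 50, so by Euler's criterion 70^50 = (70/101) = +1 or -1 mod 101.
Compute by square-and-multiply:
  50 = 32 + 16 + 2 (binary 110010)
  Repeated squaring mod 101: 70^1 = 70, 70^2 = 52, 70^4 = 78, 70^8 = 24, 70^16 = 71, 70^32 = 92
  70^50 = 70^32 * 70^16 * 70^2 = 92 * 71 * 52 mod 101
    92 * 71 = 6532 = 68 mod 101
    68 * 52 = 3536 = 1 mod 101
  70^50 = 1 mod 101
Result 1: 70 is a quadratic residue mod 101.
70^50 mod 101 = 1

1


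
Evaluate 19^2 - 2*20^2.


x^2 - d*y^2
= 19^2 - 2*20^2
= 361 - 800
= -439

-439


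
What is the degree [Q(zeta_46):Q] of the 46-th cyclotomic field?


The degree equals Euler's totient phi(46).
46 = 2 * 23
phi(46) = 22

22


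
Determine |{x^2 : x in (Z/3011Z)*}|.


For prime p, the number of non-zero quadratic residues is (p-1)/2.
= (3011-1)/2
= 1505

1505


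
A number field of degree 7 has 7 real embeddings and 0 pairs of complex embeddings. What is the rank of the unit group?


By Dirichlet's unit theorem:
rank = r1 + r2 - 1
= 7 + 0 - 1
= 6

6


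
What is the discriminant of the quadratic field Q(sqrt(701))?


For K = Q(sqrt(d)) with d squarefree: disc(K) = d if d = 1 mod 4, and disc(K) = 4d if d = 2 or 3 mod 4.
Here d = 701, and d mod 4 = 1.
d = 1 mod 4 (O_K = Z[(1+sqrt(d))/2]), so disc(K) = d = 701

701


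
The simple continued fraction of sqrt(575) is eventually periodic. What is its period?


Run the CF algorithm for sqrt(575).
a_0 = floor(sqrt(575)) = 23; set m_0=0, q_0=1.
Recurrence: m' = q*a - m,  q' = (d - m'^2)/q,  a' = floor((a_0 + m')/q').
  step 1: m=23, q=46, a=1
  step 2: m=23, q=1, a=46
a_2 = 2*a_0 = 46, so the period closes here.
sqrt(575) = [23; 1, 46]
Period length = 2

2


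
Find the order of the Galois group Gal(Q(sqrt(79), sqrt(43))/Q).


The 2 square roots of distinct primes are multiplicatively independent over Q,
so [K:Q] = 2^2 and Gal(K/Q) is isomorphic to (Z/2Z)^2.
|Gal| = 2^2 = 4

4


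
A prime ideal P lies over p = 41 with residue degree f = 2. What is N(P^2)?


N(P^a) = p^(a*f)
= 41^(2*2)
= 41^4
= 2825761

2825761


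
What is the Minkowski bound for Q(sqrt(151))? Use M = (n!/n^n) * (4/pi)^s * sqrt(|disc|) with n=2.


d = 151, d mod 4 = 3, so disc(K) = 4d = 604; |disc(K)| = 604
Real quadratic field, so n = 2, s = r2 = 0, r1 = 2
M = (n!/n^n) * (4/pi)^s * sqrt(|disc(K)|) = (2!/2^2) * (4/pi)^0 * sqrt(604)
= 0.5 * 1.000000 * 24.576411
= 12.2882

12.2882


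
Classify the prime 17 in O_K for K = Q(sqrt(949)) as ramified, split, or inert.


K = Q(sqrt(949)). Since d mod 4 = 1, disc(K) = 949.
Check p | disc: 949 mod 17 = 14.
p does not divide disc. Compute Legendre symbol (d/p):
14^((17-1)/2) mod 17 = -1
(d/p) = -1, so p is inert: (p) stays prime with e=1, f=2, g=1.
Therefore p is inert.

inert


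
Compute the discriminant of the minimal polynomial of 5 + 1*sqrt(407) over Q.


The element 5 + 1*sqrt(407) has minimal polynomial:
x^2 - 10*x - 382
Discriminant = (-10)^2 - 4*(-382)
= 100 + 1528
= 1628

1628


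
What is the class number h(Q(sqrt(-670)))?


K = Q(sqrt(-670)). d mod 4 = 2, so D = disc(K) = 4d = -2680
h(K) equals the number of primitive reduced positive-definite forms (a, b, c) = a*x^2 + b*x*y + c*y^2 with b^2 - 4ac = D,
where reduced means |b| <= a <= c, with b >= 0 whenever |b| = a or a = c, and primitive means gcd(a, b, c) = 1.
Reduced forces 3a^2 <= |D| = 2680, so 1 <= a <= 29; b must have the parity of D, and c = (b^2 - D)/(4a) must be an integer >= a.
Enumerate a = 1..29, b in [-a, a]:
  a=1: (1, 0, 670)  [1]
  a=2: (2, 0, 335)  [1]
  a=3..4: none
  a=5: (5, 0, 134)  [1]
  a=6: none
  a=7: (7, -6, 97), (7, 6, 97)  [2]
  a=8..9: none
  a=10: (10, 0, 67)  [1]
  a=11: (11, -2, 61), (11, 2, 61)  [2]
  a=12..13: none
  a=14: (14, -8, 49), (14, 8, 49)  [2]
  a=15..21: none
  a=22: (22, -20, 35), (22, 20, 35)  [2]
  a=23..29: none
Total reduced forms: 1 + 1 + 1 + 2 + 1 + 2 + 2 + 2 = 12
h = 12

12


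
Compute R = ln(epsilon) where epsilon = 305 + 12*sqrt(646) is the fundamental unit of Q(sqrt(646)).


epsilon = 305 + 12*sqrt(646)
= 609.9984
R = ln(609.9984)
= 6.4135

6.4135


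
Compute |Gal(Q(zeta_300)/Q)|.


|Gal(Q(zeta_300)/Q)| = phi(300)
= 80

80


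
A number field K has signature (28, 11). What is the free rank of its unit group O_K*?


By Dirichlet's unit theorem:
rank = r1 + r2 - 1
= 28 + 11 - 1
= 38

38


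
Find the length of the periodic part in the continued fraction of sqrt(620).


Run the CF algorithm for sqrt(620).
a_0 = floor(sqrt(620)) = 24; set m_0=0, q_0=1.
Recurrence: m' = q*a - m,  q' = (d - m'^2)/q,  a' = floor((a_0 + m')/q').
  step 1: m=24, q=44, a=1
  step 2: m=20, q=5, a=8
  step 3: m=20, q=44, a=1
  step 4: m=24, q=1, a=48
a_4 = 2*a_0 = 48, so the period closes here.
sqrt(620) = [24; 1, 8, 1, 48]
Period length = 4

4


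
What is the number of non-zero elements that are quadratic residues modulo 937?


For prime p, the number of non-zero quadratic residues is (p-1)/2.
= (937-1)/2
= 468

468
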